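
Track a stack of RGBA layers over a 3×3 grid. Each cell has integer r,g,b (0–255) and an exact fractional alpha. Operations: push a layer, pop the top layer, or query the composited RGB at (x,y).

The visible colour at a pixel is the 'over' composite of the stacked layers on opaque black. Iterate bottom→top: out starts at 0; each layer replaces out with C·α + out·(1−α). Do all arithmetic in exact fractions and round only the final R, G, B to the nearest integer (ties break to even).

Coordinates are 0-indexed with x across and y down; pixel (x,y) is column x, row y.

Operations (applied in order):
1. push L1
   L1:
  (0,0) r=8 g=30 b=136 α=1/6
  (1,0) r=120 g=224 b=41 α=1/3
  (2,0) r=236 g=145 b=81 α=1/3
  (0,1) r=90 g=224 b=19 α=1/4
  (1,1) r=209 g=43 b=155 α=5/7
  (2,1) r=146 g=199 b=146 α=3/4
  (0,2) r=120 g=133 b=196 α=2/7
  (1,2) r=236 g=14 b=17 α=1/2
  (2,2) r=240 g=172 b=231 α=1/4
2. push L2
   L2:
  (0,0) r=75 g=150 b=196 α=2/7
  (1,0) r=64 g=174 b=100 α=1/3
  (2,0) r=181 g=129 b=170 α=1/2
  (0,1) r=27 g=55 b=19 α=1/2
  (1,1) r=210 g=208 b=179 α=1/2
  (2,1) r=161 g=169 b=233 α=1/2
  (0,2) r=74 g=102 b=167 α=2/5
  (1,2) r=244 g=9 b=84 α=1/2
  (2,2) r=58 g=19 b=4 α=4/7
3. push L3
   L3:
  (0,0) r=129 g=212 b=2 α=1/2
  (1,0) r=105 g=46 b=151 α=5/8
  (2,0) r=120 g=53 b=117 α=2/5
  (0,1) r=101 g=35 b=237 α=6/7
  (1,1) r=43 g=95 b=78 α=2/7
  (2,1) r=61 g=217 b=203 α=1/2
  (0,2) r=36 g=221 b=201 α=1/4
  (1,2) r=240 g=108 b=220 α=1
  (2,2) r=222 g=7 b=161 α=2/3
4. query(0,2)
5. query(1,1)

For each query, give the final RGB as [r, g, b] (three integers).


(0,2) stack=L1,L2,L3; from [0,0,0]:
+L1 (α=2/7) → [240/7, 38, 56]
+L2 (α=2/5) → [1756/35, 318/5, 502/5]
+L3 (α=1/4) → [1632/35, 2059/20, 2511/20]
rounded: [47, 103, 126]

query (1,1) [L1,L2,L3] — begin 0,0,0
L1 α=5/7: [1045/7, 215/7, 775/7]
L2 α=1/2: [2515/14, 1671/14, 1014/7]
L3 α=2/7: [13779/98, 11015/98, 6162/49]
rounded: [141, 112, 126]


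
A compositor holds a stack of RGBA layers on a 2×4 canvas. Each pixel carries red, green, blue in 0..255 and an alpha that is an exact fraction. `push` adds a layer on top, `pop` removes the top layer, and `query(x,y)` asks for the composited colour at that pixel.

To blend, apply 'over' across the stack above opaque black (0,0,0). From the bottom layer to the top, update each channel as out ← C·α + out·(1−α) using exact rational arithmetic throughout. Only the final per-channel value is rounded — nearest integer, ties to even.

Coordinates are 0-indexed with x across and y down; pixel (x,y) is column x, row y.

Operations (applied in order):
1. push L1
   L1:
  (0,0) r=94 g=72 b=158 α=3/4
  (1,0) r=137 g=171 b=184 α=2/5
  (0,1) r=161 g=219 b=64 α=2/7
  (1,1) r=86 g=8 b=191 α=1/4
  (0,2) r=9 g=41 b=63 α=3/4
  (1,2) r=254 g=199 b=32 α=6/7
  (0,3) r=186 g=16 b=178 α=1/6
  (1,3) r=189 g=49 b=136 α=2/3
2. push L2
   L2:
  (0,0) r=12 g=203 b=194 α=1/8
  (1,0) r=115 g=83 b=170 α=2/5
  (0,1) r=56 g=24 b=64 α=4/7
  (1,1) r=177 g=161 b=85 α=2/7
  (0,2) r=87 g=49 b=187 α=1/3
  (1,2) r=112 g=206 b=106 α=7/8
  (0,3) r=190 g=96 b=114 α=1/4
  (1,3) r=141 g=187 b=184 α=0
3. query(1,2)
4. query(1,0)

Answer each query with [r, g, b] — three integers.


at x=1,y=2 over L1,L2:
L1 α=6/7: [1524/7, 1194/7, 192/7]
L2 α=7/8: [1753/14, 1411/7, 2693/28]
→ [125, 202, 96]

(1,0) stack=L1,L2; from [0,0,0]:
L1 α=2/5: [274/5, 342/5, 368/5]
L2 α=2/5: [1972/25, 1856/25, 2804/25]
= [79, 74, 112]


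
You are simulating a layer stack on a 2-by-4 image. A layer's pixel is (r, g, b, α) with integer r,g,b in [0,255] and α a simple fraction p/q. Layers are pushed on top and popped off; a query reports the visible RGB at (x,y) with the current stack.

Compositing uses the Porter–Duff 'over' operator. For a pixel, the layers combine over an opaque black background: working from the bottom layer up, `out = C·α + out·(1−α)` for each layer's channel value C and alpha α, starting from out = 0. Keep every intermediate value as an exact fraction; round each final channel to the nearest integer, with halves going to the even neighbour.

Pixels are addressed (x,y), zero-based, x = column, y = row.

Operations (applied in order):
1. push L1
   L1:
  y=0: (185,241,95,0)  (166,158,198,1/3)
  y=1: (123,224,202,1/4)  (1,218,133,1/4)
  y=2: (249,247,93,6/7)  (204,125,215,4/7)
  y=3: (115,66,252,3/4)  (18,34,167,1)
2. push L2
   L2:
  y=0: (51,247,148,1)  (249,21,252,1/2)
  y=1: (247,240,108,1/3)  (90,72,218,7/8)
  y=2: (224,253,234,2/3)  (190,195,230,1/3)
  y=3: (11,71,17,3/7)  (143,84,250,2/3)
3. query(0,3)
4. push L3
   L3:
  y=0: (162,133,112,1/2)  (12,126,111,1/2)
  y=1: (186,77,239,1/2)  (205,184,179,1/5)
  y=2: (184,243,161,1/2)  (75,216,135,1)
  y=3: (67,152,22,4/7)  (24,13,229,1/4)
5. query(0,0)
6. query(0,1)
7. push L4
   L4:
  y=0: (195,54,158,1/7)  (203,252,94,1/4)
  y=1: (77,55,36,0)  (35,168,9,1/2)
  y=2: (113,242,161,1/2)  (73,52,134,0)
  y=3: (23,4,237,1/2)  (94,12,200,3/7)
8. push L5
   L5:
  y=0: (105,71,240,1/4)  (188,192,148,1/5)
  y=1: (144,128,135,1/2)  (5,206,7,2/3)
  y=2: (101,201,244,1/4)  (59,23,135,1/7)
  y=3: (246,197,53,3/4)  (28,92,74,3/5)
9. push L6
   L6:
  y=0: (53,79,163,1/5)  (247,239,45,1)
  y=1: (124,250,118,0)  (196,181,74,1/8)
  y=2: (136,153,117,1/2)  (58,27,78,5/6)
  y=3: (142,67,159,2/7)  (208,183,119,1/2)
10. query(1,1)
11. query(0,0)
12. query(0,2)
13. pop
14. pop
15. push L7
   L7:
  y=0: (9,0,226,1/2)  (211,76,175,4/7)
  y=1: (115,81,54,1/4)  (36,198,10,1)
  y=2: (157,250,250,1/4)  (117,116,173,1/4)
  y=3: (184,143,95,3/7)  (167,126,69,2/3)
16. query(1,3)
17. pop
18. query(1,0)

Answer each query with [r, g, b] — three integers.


at x=0,y=3 over L1,L2:
+L1 (α=3/4) → [345/4, 99/2, 189]
+L2 (α=3/7) → [54, 411/7, 807/7]
→ [54, 59, 115]

(0,0) stack=L1,L2,L3; from [0,0,0]:
after L1 α=0: [0, 0, 0]
after L2 α=1: [51, 247, 148]
after L3 α=1/2: [213/2, 190, 130]
= [106, 190, 130]

(0,1) stack=L1,L2,L3; from [0,0,0]:
+L1 (α=1/4) → [123/4, 56, 101/2]
+L2 (α=1/3) → [617/6, 352/3, 209/3]
+L3 (α=1/2) → [1733/12, 583/6, 463/3]
→ [144, 97, 154]

at x=1,y=1 over L1,L2,L3,L4,L5,L6:
+L1 (α=1/4) → [1/4, 109/2, 133/4]
+L2 (α=7/8) → [2521/32, 1117/16, 6237/32]
+L3 (α=1/5) → [4161/40, 1853/20, 7669/40]
+L4 (α=1/2) → [5561/80, 5213/40, 8029/80]
+L5 (α=2/3) → [6361/240, 7231/40, 9149/240]
+L6 (α=1/8) → [91567/1920, 57857/320, 81803/1920]
→ [48, 181, 43]

(0,0) stack=L1,L2,L3,L4,L5,L6; from [0,0,0]:
L1 α=0: [0, 0, 0]
L2 α=1: [51, 247, 148]
L3 α=1/2: [213/2, 190, 130]
L4 α=1/7: [834/7, 1194/7, 134]
L5 α=1/4: [3237/28, 4079/28, 321/2]
L6 α=1/5: [3608/35, 4632/35, 161]
= [103, 132, 161]

query (0,2) [L1,L2,L3,L4,L5,L6] — begin 0,0,0
+L1 (α=6/7) → [1494/7, 1482/7, 558/7]
+L2 (α=2/3) → [4630/21, 5024/21, 1278/7]
+L3 (α=1/2) → [4247/21, 10127/42, 2405/14]
+L4 (α=1/2) → [3310/21, 20291/84, 4659/28]
+L5 (α=1/4) → [4017/28, 25919/112, 20809/112]
+L6 (α=1/2) → [7825/56, 43055/224, 33913/224]
→ [140, 192, 151]

at x=1,y=3 over L1,L2,L3,L4,L7:
after L1 α=1: [18, 34, 167]
after L2 α=2/3: [304/3, 202/3, 667/3]
after L3 α=1/4: [82, 215/4, 224]
after L4 α=3/7: [610/7, 251/7, 1496/7]
after L7 α=2/3: [2948/21, 2015/21, 2462/21]
rounded: [140, 96, 117]

at x=1,y=0 over L1,L2,L3,L4:
+L1 (α=1/3) → [166/3, 158/3, 66]
+L2 (α=1/2) → [913/6, 221/6, 159]
+L3 (α=1/2) → [985/12, 977/12, 135]
+L4 (α=1/4) → [1797/16, 1985/16, 499/4]
→ [112, 124, 125]


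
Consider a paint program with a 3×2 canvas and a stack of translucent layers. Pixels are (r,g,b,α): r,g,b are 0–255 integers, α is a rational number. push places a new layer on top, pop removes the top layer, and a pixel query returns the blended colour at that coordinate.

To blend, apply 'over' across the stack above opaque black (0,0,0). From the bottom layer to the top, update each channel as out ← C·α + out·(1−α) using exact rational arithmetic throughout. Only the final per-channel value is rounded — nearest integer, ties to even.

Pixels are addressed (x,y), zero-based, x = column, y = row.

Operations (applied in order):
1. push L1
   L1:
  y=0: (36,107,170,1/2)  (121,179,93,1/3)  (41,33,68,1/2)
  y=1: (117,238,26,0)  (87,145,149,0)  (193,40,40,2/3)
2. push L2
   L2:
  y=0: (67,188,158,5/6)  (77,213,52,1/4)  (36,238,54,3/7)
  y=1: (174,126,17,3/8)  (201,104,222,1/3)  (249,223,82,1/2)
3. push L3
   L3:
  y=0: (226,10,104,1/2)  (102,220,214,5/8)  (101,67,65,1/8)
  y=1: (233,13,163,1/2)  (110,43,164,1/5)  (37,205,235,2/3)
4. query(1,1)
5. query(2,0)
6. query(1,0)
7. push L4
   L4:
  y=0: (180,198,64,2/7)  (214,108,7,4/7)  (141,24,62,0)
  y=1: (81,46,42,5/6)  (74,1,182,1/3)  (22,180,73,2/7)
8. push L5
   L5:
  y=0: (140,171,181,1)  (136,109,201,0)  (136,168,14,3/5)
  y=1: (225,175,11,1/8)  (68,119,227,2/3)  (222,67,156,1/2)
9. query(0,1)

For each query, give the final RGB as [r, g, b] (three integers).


at x=1,y=1 over L1,L2,L3:
L1 α=0: [0, 0, 0]
L2 α=1/3: [67, 104/3, 74]
L3 α=1/5: [378/5, 109/3, 92]
rounded: [76, 36, 92]

query (2,0) [L1,L2,L3] — begin 0,0,0
+L1 (α=1/2) → [41/2, 33/2, 34]
+L2 (α=3/7) → [190/7, 780/7, 298/7]
+L3 (α=1/8) → [291/8, 847/8, 363/8]
= [36, 106, 45]

query (1,0) [L1,L2,L3] — begin 0,0,0
L1 α=1/3: [121/3, 179/3, 31]
L2 α=1/4: [99/2, 98, 145/4]
L3 α=5/8: [1317/16, 697/4, 4715/32]
→ [82, 174, 147]

(0,1) stack=L1,L2,L3,L4,L5; from [0,0,0]:
after L1 α=0: [0, 0, 0]
after L2 α=3/8: [261/4, 189/4, 51/8]
after L3 α=1/2: [1193/8, 241/8, 1355/16]
after L4 α=5/6: [4433/48, 2081/48, 4715/96]
after L5 α=1/8: [41831/384, 22967/384, 34061/768]
→ [109, 60, 44]


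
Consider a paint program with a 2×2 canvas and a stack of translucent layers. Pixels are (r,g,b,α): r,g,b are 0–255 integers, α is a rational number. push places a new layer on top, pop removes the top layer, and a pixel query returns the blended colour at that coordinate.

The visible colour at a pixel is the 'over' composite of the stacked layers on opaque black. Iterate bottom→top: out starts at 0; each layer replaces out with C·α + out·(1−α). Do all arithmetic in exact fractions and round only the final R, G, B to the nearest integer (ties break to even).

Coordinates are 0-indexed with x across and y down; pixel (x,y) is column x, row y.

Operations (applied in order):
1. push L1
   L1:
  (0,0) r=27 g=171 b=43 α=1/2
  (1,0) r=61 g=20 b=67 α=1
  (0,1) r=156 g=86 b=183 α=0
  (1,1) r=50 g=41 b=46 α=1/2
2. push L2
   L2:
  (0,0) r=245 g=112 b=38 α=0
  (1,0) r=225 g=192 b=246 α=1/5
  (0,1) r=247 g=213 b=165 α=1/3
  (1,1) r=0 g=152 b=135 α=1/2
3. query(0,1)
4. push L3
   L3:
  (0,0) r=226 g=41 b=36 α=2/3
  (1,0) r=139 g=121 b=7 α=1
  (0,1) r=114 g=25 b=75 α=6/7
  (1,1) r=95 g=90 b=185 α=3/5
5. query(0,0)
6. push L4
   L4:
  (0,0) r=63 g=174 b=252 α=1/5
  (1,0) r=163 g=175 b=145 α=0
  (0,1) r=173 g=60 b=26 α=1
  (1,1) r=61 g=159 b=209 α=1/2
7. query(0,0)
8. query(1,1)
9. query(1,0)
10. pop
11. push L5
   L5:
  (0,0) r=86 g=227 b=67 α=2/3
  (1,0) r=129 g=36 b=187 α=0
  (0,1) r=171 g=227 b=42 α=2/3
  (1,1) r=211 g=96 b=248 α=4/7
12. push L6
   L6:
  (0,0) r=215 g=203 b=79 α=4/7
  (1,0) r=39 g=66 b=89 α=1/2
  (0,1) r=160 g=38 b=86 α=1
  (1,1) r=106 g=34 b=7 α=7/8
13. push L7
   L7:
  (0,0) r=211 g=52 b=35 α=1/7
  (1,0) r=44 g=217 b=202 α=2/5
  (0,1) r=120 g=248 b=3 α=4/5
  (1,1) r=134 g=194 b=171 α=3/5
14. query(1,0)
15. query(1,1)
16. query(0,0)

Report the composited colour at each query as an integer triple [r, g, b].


at x=0,y=1 over L1,L2:
+L1 (α=0) → [0, 0, 0]
+L2 (α=1/3) → [247/3, 71, 55]
= [82, 71, 55]

at x=0,y=0 over L1,L2,L3:
+L1 (α=1/2) → [27/2, 171/2, 43/2]
+L2 (α=0) → [27/2, 171/2, 43/2]
+L3 (α=2/3) → [931/6, 335/6, 187/6]
→ [155, 56, 31]

at x=0,y=0 over L1,L2,L3,L4:
L1 α=1/2: [27/2, 171/2, 43/2]
L2 α=0: [27/2, 171/2, 43/2]
L3 α=2/3: [931/6, 335/6, 187/6]
L4 α=1/5: [2051/15, 1192/15, 226/3]
→ [137, 79, 75]

query (1,1) [L1,L2,L3,L4] — begin 0,0,0
+L1 (α=1/2) → [25, 41/2, 23]
+L2 (α=1/2) → [25/2, 345/4, 79]
+L3 (α=3/5) → [62, 177/2, 713/5]
+L4 (α=1/2) → [123/2, 495/4, 879/5]
→ [62, 124, 176]

at x=1,y=0 over L1,L2,L3,L4:
after L1 α=1: [61, 20, 67]
after L2 α=1/5: [469/5, 272/5, 514/5]
after L3 α=1: [139, 121, 7]
after L4 α=0: [139, 121, 7]
→ [139, 121, 7]

query (1,0) [L1,L2,L3,L5,L6,L7] — begin 0,0,0
+L1 (α=1) → [61, 20, 67]
+L2 (α=1/5) → [469/5, 272/5, 514/5]
+L3 (α=1) → [139, 121, 7]
+L5 (α=0) → [139, 121, 7]
+L6 (α=1/2) → [89, 187/2, 48]
+L7 (α=2/5) → [71, 1429/10, 548/5]
→ [71, 143, 110]

(1,1) stack=L1,L2,L3,L5,L6,L7; from [0,0,0]:
L1 α=1/2: [25, 41/2, 23]
L2 α=1/2: [25/2, 345/4, 79]
L3 α=3/5: [62, 177/2, 713/5]
L5 α=4/7: [1030/7, 1299/14, 7099/35]
L6 α=7/8: [778/7, 4631/112, 4407/140]
L7 α=3/5: [874/7, 37223/280, 40317/350]
= [125, 133, 115]

query (0,0) [L1,L2,L3,L5,L6,L7] — begin 0,0,0
L1 α=1/2: [27/2, 171/2, 43/2]
L2 α=0: [27/2, 171/2, 43/2]
L3 α=2/3: [931/6, 335/6, 187/6]
L5 α=2/3: [1963/18, 3059/18, 991/18]
L6 α=4/7: [7123/42, 1133/6, 2887/42]
L7 α=1/7: [8600/49, 1185/7, 3132/49]
rounded: [176, 169, 64]


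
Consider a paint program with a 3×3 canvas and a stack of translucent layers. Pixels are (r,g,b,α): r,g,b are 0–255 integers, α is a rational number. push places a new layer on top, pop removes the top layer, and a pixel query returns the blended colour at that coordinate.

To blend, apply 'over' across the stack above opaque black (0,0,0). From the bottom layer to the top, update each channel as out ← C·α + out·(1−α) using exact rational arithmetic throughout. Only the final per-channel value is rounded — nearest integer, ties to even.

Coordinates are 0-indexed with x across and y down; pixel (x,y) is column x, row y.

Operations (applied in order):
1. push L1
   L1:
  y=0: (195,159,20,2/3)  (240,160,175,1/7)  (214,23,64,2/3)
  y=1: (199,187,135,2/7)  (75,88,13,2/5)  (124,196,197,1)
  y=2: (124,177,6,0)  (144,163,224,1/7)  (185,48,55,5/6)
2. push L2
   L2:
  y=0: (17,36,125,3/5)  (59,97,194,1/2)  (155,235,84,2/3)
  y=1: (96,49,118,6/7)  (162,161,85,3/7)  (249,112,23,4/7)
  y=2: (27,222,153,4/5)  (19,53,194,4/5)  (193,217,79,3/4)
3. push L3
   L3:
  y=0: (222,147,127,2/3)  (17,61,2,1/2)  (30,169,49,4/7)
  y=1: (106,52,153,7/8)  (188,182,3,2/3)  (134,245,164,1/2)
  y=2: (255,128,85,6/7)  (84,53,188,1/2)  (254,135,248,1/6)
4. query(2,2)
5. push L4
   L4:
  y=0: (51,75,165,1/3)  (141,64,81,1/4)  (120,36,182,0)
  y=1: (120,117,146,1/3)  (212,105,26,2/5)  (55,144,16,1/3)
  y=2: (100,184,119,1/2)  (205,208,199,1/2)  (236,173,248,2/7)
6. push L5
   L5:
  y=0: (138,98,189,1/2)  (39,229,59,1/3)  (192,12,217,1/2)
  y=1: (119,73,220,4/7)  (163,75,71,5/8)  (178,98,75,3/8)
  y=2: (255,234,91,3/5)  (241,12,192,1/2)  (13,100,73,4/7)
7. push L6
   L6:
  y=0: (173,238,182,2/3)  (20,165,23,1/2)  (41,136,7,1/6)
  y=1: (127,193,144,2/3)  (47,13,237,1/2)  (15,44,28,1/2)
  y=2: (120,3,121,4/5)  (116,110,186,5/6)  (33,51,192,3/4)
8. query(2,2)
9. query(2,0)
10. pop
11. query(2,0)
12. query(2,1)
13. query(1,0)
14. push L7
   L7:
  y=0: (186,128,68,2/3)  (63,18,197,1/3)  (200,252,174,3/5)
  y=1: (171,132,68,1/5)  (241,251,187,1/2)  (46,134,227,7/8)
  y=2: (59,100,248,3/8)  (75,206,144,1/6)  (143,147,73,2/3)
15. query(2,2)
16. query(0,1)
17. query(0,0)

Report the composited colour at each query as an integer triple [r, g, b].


(2,2) stack=L1,L2,L3; from [0,0,0]:
L1 α=5/6: [925/6, 40, 275/6]
L2 α=3/4: [4399/24, 691/4, 1697/24]
L3 α=1/6: [28091/144, 3995/24, 14437/144]
→ [195, 166, 100]

query (2,2) [L1,L2,L3,L4,L5,L6] — begin 0,0,0
L1 α=5/6: [925/6, 40, 275/6]
L2 α=3/4: [4399/24, 691/4, 1697/24]
L3 α=1/6: [28091/144, 3995/24, 14437/144]
L4 α=2/7: [208423/1008, 28279/168, 143609/1008]
L5 α=4/7: [225895/2352, 50679/392, 241721/2352]
L6 α=3/4: [458743/9408, 110655/1568, 1596473/9408]
rounded: [49, 71, 170]

query (2,0) [L1,L2,L3,L4,L5,L6] — begin 0,0,0
L1 α=2/3: [428/3, 46/3, 128/3]
L2 α=2/3: [1358/9, 1456/9, 632/9]
L3 α=4/7: [1718/21, 3484/21, 1220/21]
L4 α=0: [1718/21, 3484/21, 1220/21]
L5 α=1/2: [2875/21, 1868/21, 5777/42]
L6 α=1/6: [7618/63, 6098/63, 29179/252]
= [121, 97, 116]

at x=2,y=0 over L1,L2,L3,L4,L5:
+L1 (α=2/3) → [428/3, 46/3, 128/3]
+L2 (α=2/3) → [1358/9, 1456/9, 632/9]
+L3 (α=4/7) → [1718/21, 3484/21, 1220/21]
+L4 (α=0) → [1718/21, 3484/21, 1220/21]
+L5 (α=1/2) → [2875/21, 1868/21, 5777/42]
rounded: [137, 89, 138]

query (2,1) [L1,L2,L3,L4,L5] — begin 0,0,0
+L1 (α=1) → [124, 196, 197]
+L2 (α=4/7) → [1368/7, 148, 683/7]
+L3 (α=1/2) → [1153/7, 393/2, 1831/14]
+L4 (α=1/3) → [897/7, 179, 1943/21]
+L5 (α=3/8) → [8223/56, 1189/8, 1805/21]
rounded: [147, 149, 86]

(1,0) stack=L1,L2,L3,L4,L5; from [0,0,0]:
after L1 α=1/7: [240/7, 160/7, 25]
after L2 α=1/2: [653/14, 839/14, 219/2]
after L3 α=1/2: [891/28, 1693/28, 223/4]
after L4 α=1/4: [6621/112, 6871/112, 993/16]
after L5 α=1/3: [2935/56, 6565/56, 1465/24]
→ [52, 117, 61]

(2,2) stack=L1,L2,L3,L4,L5,L7; from [0,0,0]:
L1 α=5/6: [925/6, 40, 275/6]
L2 α=3/4: [4399/24, 691/4, 1697/24]
L3 α=1/6: [28091/144, 3995/24, 14437/144]
L4 α=2/7: [208423/1008, 28279/168, 143609/1008]
L5 α=4/7: [225895/2352, 50679/392, 241721/2352]
L7 α=2/3: [898567/7056, 55309/392, 585113/7056]
= [127, 141, 83]

query (0,1) [L1,L2,L3,L4,L5,L7] — begin 0,0,0
after L1 α=2/7: [398/7, 374/7, 270/7]
after L2 α=6/7: [4430/49, 2432/49, 5226/49]
after L3 α=7/8: [10197/98, 5067/98, 57705/392]
after L4 α=1/3: [5359/49, 3600/49, 86321/588]
after L5 α=4/7: [39401/343, 25108/343, 258801/1372]
after L7 α=1/5: [216257/1715, 145708/1715, 56425/343]
rounded: [126, 85, 165]

(0,0) stack=L1,L2,L3,L4,L5,L7; from [0,0,0]:
+L1 (α=2/3) → [130, 106, 40/3]
+L2 (α=3/5) → [311/5, 64, 241/3]
+L3 (α=2/3) → [2531/15, 358/3, 1003/9]
+L4 (α=1/3) → [5827/45, 941/9, 3491/27]
+L5 (α=1/2) → [12037/90, 1823/18, 4297/27]
+L7 (α=2/3) → [45517/270, 6431/54, 7969/81]
→ [169, 119, 98]


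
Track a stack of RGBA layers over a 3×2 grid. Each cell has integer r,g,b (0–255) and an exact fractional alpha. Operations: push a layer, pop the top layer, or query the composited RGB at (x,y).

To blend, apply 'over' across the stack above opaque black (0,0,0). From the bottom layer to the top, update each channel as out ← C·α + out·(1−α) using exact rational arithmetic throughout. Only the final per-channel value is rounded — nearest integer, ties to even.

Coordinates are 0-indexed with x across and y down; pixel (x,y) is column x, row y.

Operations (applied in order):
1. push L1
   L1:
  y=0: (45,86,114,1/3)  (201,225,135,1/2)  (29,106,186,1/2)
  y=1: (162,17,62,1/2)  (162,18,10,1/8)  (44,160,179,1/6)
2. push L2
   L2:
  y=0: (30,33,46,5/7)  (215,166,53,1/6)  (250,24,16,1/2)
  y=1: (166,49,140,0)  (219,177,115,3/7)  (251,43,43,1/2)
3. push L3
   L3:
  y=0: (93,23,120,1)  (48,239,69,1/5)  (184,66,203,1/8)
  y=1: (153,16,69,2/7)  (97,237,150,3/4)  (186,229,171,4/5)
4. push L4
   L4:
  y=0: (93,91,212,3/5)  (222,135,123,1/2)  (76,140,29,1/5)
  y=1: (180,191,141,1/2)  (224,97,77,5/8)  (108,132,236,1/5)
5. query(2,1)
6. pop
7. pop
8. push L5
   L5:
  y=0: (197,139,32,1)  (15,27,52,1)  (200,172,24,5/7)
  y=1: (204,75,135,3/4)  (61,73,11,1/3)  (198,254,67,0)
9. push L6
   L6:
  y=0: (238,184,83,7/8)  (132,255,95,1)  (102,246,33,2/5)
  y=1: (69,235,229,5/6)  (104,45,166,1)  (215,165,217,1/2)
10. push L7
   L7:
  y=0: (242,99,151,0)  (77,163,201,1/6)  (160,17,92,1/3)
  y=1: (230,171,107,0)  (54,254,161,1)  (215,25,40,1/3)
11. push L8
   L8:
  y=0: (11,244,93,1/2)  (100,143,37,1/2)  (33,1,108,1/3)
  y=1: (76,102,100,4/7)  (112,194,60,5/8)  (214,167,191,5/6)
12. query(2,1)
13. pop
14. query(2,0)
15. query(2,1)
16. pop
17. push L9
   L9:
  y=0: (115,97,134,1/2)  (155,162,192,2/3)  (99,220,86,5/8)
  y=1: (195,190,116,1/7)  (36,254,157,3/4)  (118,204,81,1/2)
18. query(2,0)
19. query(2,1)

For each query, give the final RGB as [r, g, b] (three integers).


at x=2,y=1 over L1,L2,L3,L4:
L1 α=1/6: [22/3, 80/3, 179/6]
L2 α=1/2: [775/6, 209/6, 437/12]
L3 α=4/5: [5239/30, 1141/6, 1729/12]
L4 α=1/5: [12098/75, 2678/15, 2437/15]
rounded: [161, 179, 162]

at x=2,y=1 over L1,L2,L5,L6,L7,L8:
+L1 (α=1/6) → [22/3, 80/3, 179/6]
+L2 (α=1/2) → [775/6, 209/6, 437/12]
+L5 (α=0) → [775/6, 209/6, 437/12]
+L6 (α=1/2) → [2065/12, 1199/12, 3041/24]
+L7 (α=1/3) → [3355/18, 1349/18, 3521/36]
+L8 (α=5/6) → [22615/108, 16379/108, 37901/216]
rounded: [209, 152, 175]

query (2,0) [L1,L2,L5,L6,L7] — begin 0,0,0
L1 α=1/2: [29/2, 53, 93]
L2 α=1/2: [529/4, 77/2, 109/2]
L5 α=5/7: [2529/14, 937/7, 229/7]
L6 α=2/5: [10443/70, 1251/7, 1149/35]
L7 α=1/3: [16043/105, 2621/21, 5518/105]
→ [153, 125, 53]

at x=2,y=1 over L1,L2,L5,L6,L7:
after L1 α=1/6: [22/3, 80/3, 179/6]
after L2 α=1/2: [775/6, 209/6, 437/12]
after L5 α=0: [775/6, 209/6, 437/12]
after L6 α=1/2: [2065/12, 1199/12, 3041/24]
after L7 α=1/3: [3355/18, 1349/18, 3521/36]
rounded: [186, 75, 98]

query (2,0) [L1,L2,L5,L6,L9] — begin 0,0,0
after L1 α=1/2: [29/2, 53, 93]
after L2 α=1/2: [529/4, 77/2, 109/2]
after L5 α=5/7: [2529/14, 937/7, 229/7]
after L6 α=2/5: [10443/70, 1251/7, 1149/35]
after L9 α=5/8: [65979/560, 11453/56, 18497/280]
rounded: [118, 205, 66]

(2,1) stack=L1,L2,L5,L6,L9; from [0,0,0]:
after L1 α=1/6: [22/3, 80/3, 179/6]
after L2 α=1/2: [775/6, 209/6, 437/12]
after L5 α=0: [775/6, 209/6, 437/12]
after L6 α=1/2: [2065/12, 1199/12, 3041/24]
after L9 α=1/2: [3481/24, 3647/24, 4985/48]
rounded: [145, 152, 104]


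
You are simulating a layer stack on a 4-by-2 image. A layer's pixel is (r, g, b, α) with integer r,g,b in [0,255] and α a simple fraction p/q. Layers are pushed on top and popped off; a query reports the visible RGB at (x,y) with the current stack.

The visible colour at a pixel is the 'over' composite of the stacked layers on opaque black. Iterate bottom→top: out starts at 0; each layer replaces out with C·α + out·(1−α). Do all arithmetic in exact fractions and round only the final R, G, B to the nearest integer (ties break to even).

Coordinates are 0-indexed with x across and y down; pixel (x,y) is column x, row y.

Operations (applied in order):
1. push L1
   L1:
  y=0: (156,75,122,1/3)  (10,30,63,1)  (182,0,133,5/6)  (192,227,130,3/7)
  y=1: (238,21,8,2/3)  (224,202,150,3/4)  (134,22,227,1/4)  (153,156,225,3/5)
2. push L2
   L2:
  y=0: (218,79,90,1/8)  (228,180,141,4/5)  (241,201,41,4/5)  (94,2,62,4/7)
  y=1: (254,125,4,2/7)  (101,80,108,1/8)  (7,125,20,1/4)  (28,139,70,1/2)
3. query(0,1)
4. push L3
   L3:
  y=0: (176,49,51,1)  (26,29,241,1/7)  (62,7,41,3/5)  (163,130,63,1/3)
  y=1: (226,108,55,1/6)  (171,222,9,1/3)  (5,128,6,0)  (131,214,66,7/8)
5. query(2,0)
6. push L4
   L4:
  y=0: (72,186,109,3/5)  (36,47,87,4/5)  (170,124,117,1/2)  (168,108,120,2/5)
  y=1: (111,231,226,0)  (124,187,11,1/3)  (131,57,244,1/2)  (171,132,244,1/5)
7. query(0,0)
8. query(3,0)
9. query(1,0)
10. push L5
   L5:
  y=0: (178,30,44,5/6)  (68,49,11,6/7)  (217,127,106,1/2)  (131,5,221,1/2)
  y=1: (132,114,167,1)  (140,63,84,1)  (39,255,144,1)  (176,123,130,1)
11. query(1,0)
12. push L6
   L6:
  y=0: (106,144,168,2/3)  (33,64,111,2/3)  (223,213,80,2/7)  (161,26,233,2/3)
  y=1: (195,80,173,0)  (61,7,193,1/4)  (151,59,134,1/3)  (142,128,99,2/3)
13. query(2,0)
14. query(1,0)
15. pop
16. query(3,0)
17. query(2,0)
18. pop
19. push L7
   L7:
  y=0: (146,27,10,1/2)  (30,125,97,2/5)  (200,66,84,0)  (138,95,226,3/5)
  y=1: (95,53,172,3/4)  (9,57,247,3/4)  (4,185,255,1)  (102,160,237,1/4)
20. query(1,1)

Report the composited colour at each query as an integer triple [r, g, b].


query (0,1) [L1,L2] — begin 0,0,0
L1 α=2/3: [476/3, 14, 16/3]
L2 α=2/7: [3904/21, 320/7, 104/21]
rounded: [186, 46, 5]

(2,0) stack=L1,L2,L3; from [0,0,0]:
+L1 (α=5/6) → [455/3, 0, 665/6]
+L2 (α=4/5) → [3347/15, 804/5, 1649/30]
+L3 (α=3/5) → [9484/75, 1713/25, 3494/75]
rounded: [126, 69, 47]

query (0,0) [L1,L2,L3,L4] — begin 0,0,0
after L1 α=1/3: [52, 25, 122/3]
after L2 α=1/8: [291/4, 127/4, 281/6]
after L3 α=1: [176, 49, 51]
after L4 α=3/5: [568/5, 656/5, 429/5]
= [114, 131, 86]

at x=3,y=0 over L1,L2,L3,L4:
after L1 α=3/7: [576/7, 681/7, 390/7]
after L2 α=4/7: [4360/49, 2099/49, 2906/49]
after L3 α=1/3: [5569/49, 10568/147, 8899/147]
after L4 α=2/5: [33171/245, 21152/245, 20659/245]
= [135, 86, 84]

(1,0) stack=L1,L2,L3,L4; from [0,0,0]:
L1 α=1: [10, 30, 63]
L2 α=4/5: [922/5, 150, 627/5]
L3 α=1/7: [5662/35, 929/7, 4967/35]
L4 α=4/5: [10702/175, 449/7, 17147/175]
= [61, 64, 98]

(1,0) stack=L1,L2,L3,L4,L5; from [0,0,0]:
after L1 α=1: [10, 30, 63]
after L2 α=4/5: [922/5, 150, 627/5]
after L3 α=1/7: [5662/35, 929/7, 4967/35]
after L4 α=4/5: [10702/175, 449/7, 17147/175]
after L5 α=6/7: [82102/1225, 2507/49, 28697/1225]
= [67, 51, 23]

query (2,0) [L1,L2,L3,L4,L5,L6] — begin 0,0,0
L1 α=5/6: [455/3, 0, 665/6]
L2 α=4/5: [3347/15, 804/5, 1649/30]
L3 α=3/5: [9484/75, 1713/25, 3494/75]
L4 α=1/2: [11117/75, 4813/50, 12269/150]
L5 α=1/2: [13696/75, 11163/100, 28169/300]
L6 α=2/7: [20386/105, 19683/140, 37769/420]
→ [194, 141, 90]

(1,0) stack=L1,L2,L3,L4,L5,L6; from [0,0,0]:
L1 α=1: [10, 30, 63]
L2 α=4/5: [922/5, 150, 627/5]
L3 α=1/7: [5662/35, 929/7, 4967/35]
L4 α=4/5: [10702/175, 449/7, 17147/175]
L5 α=6/7: [82102/1225, 2507/49, 28697/1225]
L6 α=2/3: [162952/3675, 8779/147, 300647/3675]
= [44, 60, 82]

query (3,0) [L1,L2,L3,L4,L5] — begin 0,0,0
L1 α=3/7: [576/7, 681/7, 390/7]
L2 α=4/7: [4360/49, 2099/49, 2906/49]
L3 α=1/3: [5569/49, 10568/147, 8899/147]
L4 α=2/5: [33171/245, 21152/245, 20659/245]
L5 α=1/2: [32633/245, 22377/490, 37402/245]
→ [133, 46, 153]

query (2,0) [L1,L2,L3,L4,L5] — begin 0,0,0
L1 α=5/6: [455/3, 0, 665/6]
L2 α=4/5: [3347/15, 804/5, 1649/30]
L3 α=3/5: [9484/75, 1713/25, 3494/75]
L4 α=1/2: [11117/75, 4813/50, 12269/150]
L5 α=1/2: [13696/75, 11163/100, 28169/300]
→ [183, 112, 94]

(1,1) stack=L1,L2,L3,L4,L7; from [0,0,0]:
+L1 (α=3/4) → [168, 303/2, 225/2]
+L2 (α=1/8) → [1277/8, 2281/16, 1791/16]
+L3 (α=1/3) → [1961/12, 4057/24, 621/8]
+L4 (α=1/3) → [2705/18, 6301/36, 665/12]
+L7 (α=3/4) → [3191/72, 12457/144, 9557/48]
rounded: [44, 87, 199]


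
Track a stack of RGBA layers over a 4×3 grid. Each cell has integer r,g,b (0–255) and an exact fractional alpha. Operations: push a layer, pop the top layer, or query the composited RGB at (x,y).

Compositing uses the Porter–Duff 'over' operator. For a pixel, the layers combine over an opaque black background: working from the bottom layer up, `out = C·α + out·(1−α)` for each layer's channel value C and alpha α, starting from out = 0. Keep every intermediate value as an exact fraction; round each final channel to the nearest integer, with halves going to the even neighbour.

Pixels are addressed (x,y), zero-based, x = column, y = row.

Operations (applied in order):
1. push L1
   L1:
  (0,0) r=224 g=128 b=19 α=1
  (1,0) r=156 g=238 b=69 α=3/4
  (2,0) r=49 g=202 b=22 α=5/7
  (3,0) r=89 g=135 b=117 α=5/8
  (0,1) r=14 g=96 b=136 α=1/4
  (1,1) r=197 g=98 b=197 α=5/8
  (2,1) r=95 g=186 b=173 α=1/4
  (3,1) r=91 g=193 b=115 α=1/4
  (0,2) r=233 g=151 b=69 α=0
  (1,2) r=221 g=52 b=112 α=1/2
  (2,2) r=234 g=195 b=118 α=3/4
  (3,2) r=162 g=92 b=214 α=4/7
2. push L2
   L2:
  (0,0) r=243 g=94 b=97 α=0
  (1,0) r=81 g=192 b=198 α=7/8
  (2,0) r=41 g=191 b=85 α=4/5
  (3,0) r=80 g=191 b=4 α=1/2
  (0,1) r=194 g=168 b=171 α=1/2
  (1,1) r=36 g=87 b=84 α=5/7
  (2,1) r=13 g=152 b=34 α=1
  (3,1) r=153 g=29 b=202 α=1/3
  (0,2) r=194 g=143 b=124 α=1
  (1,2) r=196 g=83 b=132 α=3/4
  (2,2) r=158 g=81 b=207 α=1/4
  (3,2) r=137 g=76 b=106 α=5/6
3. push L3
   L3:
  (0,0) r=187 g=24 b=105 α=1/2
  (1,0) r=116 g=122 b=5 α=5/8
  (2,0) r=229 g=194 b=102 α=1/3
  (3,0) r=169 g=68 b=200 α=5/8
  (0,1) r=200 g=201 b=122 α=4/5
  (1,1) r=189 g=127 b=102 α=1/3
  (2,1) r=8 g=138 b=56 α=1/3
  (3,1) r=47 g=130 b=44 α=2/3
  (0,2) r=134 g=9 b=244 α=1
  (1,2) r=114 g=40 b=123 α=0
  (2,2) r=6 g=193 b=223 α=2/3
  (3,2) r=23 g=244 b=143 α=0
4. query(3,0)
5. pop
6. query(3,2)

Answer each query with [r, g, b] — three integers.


at x=3,y=0 over L1,L2,L3:
+L1 (α=5/8) → [445/8, 675/8, 585/8]
+L2 (α=1/2) → [1085/16, 2203/16, 617/16]
+L3 (α=5/8) → [16775/128, 12049/128, 17851/128]
→ [131, 94, 139]

query (3,2) [L1,L2] — begin 0,0,0
+L1 (α=4/7) → [648/7, 368/7, 856/7]
+L2 (α=5/6) → [5443/42, 1514/21, 761/7]
= [130, 72, 109]


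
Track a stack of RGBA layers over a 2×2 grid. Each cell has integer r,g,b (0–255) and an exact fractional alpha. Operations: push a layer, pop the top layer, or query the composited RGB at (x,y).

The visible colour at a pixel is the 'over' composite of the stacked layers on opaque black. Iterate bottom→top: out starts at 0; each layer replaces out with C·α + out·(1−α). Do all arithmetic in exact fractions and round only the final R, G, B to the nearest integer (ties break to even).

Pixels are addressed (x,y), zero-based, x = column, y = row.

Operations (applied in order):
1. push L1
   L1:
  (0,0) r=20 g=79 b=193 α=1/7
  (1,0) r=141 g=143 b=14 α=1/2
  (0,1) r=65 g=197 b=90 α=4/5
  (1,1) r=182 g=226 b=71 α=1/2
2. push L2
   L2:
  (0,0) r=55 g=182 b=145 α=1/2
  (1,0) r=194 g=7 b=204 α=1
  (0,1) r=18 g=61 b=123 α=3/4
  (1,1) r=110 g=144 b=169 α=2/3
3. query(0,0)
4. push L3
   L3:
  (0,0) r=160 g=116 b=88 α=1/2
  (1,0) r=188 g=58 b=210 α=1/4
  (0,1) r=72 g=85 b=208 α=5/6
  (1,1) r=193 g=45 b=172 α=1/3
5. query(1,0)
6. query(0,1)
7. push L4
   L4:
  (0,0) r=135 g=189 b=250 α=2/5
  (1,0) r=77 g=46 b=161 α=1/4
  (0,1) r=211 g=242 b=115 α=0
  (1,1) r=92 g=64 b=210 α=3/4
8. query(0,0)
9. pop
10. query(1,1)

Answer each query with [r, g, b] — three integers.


(0,0) stack=L1,L2; from [0,0,0]:
+L1 (α=1/7) → [20/7, 79/7, 193/7]
+L2 (α=1/2) → [405/14, 1353/14, 604/7]
= [29, 97, 86]

at x=1,y=0 over L1,L2,L3:
L1 α=1/2: [141/2, 143/2, 7]
L2 α=1: [194, 7, 204]
L3 α=1/4: [385/2, 79/4, 411/2]
→ [192, 20, 206]

query (0,1) [L1,L2,L3] — begin 0,0,0
+L1 (α=4/5) → [52, 788/5, 72]
+L2 (α=3/4) → [53/2, 1703/20, 441/4]
+L3 (α=5/6) → [773/12, 3401/40, 4601/24]
rounded: [64, 85, 192]

query (0,0) [L1,L2,L3,L4] — begin 0,0,0
+L1 (α=1/7) → [20/7, 79/7, 193/7]
+L2 (α=1/2) → [405/14, 1353/14, 604/7]
+L3 (α=1/2) → [2645/28, 2977/28, 610/7]
+L4 (α=2/5) → [3099/28, 3903/28, 1066/7]
= [111, 139, 152]

at x=1,y=1 over L1,L2,L3:
+L1 (α=1/2) → [91, 113, 71/2]
+L2 (α=2/3) → [311/3, 401/3, 249/2]
+L3 (α=1/3) → [1201/9, 937/9, 421/3]
→ [133, 104, 140]


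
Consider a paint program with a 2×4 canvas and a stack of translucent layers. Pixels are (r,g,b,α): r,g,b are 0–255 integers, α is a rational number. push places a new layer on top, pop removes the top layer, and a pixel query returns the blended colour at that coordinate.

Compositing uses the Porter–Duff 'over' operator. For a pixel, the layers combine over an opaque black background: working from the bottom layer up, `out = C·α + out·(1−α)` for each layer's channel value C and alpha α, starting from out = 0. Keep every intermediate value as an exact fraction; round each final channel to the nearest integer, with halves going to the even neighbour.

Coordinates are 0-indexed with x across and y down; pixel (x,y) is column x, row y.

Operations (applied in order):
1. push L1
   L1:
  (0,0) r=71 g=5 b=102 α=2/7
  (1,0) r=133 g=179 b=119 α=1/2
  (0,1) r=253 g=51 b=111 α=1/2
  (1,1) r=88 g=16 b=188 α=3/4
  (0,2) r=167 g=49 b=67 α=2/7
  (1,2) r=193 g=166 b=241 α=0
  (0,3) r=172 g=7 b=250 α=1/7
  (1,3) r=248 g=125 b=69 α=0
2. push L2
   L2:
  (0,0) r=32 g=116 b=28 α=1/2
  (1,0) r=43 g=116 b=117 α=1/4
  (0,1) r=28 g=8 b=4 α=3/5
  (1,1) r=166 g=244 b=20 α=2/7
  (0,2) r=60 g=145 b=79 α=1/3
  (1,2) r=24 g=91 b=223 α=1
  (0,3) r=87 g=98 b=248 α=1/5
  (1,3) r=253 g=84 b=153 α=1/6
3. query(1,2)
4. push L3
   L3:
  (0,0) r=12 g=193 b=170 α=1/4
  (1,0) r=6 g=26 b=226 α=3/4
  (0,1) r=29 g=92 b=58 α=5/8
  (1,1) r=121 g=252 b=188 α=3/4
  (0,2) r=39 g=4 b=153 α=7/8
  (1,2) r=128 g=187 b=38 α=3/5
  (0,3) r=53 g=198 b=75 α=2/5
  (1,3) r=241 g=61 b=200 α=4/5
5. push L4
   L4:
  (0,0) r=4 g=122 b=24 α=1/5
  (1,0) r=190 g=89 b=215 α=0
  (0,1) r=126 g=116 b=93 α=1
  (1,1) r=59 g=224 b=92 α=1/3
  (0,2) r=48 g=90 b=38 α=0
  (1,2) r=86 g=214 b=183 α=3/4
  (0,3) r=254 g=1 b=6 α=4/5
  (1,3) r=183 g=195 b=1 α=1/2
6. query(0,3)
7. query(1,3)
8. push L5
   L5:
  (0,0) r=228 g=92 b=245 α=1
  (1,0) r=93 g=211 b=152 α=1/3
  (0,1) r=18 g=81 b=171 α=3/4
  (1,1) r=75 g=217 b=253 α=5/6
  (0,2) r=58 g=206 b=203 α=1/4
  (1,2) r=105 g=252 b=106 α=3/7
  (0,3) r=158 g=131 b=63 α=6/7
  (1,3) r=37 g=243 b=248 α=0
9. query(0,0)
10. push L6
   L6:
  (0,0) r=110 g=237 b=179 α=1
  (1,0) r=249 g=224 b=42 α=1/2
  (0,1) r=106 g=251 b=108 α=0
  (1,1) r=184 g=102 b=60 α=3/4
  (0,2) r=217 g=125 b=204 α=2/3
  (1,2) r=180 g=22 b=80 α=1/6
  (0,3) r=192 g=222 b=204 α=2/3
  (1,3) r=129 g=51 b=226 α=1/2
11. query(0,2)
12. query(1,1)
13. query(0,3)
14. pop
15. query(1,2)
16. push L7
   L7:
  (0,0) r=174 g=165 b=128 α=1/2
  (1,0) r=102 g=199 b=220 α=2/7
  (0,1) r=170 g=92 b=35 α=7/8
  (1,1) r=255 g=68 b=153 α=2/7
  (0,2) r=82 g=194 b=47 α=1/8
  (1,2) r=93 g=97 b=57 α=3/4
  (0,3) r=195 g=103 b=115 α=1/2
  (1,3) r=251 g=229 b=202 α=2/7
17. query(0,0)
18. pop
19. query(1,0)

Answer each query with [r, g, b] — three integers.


query (1,2) [L1,L2] — begin 0,0,0
+L1 (α=0) → [0, 0, 0]
+L2 (α=1) → [24, 91, 223]
rounded: [24, 91, 223]

(0,3) stack=L1,L2,L3,L4; from [0,0,0]:
after L1 α=1/7: [172/7, 1, 250/7]
after L2 α=1/5: [1297/35, 102/5, 2736/35]
after L3 α=2/5: [7601/175, 2286/25, 13458/175]
after L4 α=4/5: [185401/875, 2386/125, 17658/875]
= [212, 19, 20]

(1,3) stack=L1,L2,L3,L4; from [0,0,0]:
L1 α=0: [0, 0, 0]
L2 α=1/6: [253/6, 14, 51/2]
L3 α=4/5: [6037/30, 258/5, 1651/10]
L4 α=1/2: [11527/60, 1233/10, 1661/20]
= [192, 123, 83]

query (0,0) [L1,L2,L3,L4,L5] — begin 0,0,0
+L1 (α=2/7) → [142/7, 10/7, 204/7]
+L2 (α=1/2) → [183/7, 411/7, 200/7]
+L3 (α=1/4) → [633/28, 646/7, 895/14]
+L4 (α=1/5) → [661/35, 3438/35, 1958/35]
+L5 (α=1) → [228, 92, 245]
→ [228, 92, 245]

(0,2) stack=L1,L2,L3,L4,L5,L6; from [0,0,0]:
+L1 (α=2/7) → [334/7, 14, 134/7]
+L2 (α=1/3) → [1088/21, 173/3, 821/21]
+L3 (α=7/8) → [6821/168, 257/24, 2914/21]
+L4 (α=0) → [6821/168, 257/24, 2914/21]
+L5 (α=1/4) → [10069/224, 1905/32, 4335/28]
+L6 (α=2/3) → [107285/672, 9905/96, 5253/28]
→ [160, 103, 188]

query (1,1) [L1,L2,L3,L4,L5,L6] — begin 0,0,0
+L1 (α=3/4) → [66, 12, 141]
+L2 (α=2/7) → [662/7, 548/7, 745/7]
+L3 (α=3/4) → [3203/28, 1460/7, 4693/28]
+L4 (α=1/3) → [1343/14, 1496/7, 5981/42]
+L5 (α=5/6) → [6593/84, 9091/42, 59111/252]
+L6 (α=3/4) → [52961/336, 21943/168, 104471/1008]
= [158, 131, 104]

query (0,3) [L1,L2,L3,L4,L5,L6] — begin 0,0,0
L1 α=1/7: [172/7, 1, 250/7]
L2 α=1/5: [1297/35, 102/5, 2736/35]
L3 α=2/5: [7601/175, 2286/25, 13458/175]
L4 α=4/5: [185401/875, 2386/125, 17658/875]
L5 α=6/7: [1014901/6125, 100636/875, 348408/6125]
L6 α=2/3: [3366901/18375, 489136/2625, 949136/6125]
= [183, 186, 155]

(1,2) stack=L1,L2,L3,L4,L5; from [0,0,0]:
+L1 (α=0) → [0, 0, 0]
+L2 (α=1) → [24, 91, 223]
+L3 (α=3/5) → [432/5, 743/5, 112]
+L4 (α=3/4) → [861/10, 3953/20, 661/4]
+L5 (α=3/7) → [471/5, 7733/35, 979/7]
→ [94, 221, 140]

(0,0) stack=L1,L2,L3,L4,L5,L7; from [0,0,0]:
after L1 α=2/7: [142/7, 10/7, 204/7]
after L2 α=1/2: [183/7, 411/7, 200/7]
after L3 α=1/4: [633/28, 646/7, 895/14]
after L4 α=1/5: [661/35, 3438/35, 1958/35]
after L5 α=1: [228, 92, 245]
after L7 α=1/2: [201, 257/2, 373/2]
rounded: [201, 128, 186]

at x=1,y=0 over L1,L2,L3,L4,L5:
+L1 (α=1/2) → [133/2, 179/2, 119/2]
+L2 (α=1/4) → [485/8, 769/8, 591/8]
+L3 (α=3/4) → [629/32, 1393/32, 6015/32]
+L4 (α=0) → [629/32, 1393/32, 6015/32]
+L5 (α=1/3) → [2117/48, 4769/48, 8447/48]
= [44, 99, 176]


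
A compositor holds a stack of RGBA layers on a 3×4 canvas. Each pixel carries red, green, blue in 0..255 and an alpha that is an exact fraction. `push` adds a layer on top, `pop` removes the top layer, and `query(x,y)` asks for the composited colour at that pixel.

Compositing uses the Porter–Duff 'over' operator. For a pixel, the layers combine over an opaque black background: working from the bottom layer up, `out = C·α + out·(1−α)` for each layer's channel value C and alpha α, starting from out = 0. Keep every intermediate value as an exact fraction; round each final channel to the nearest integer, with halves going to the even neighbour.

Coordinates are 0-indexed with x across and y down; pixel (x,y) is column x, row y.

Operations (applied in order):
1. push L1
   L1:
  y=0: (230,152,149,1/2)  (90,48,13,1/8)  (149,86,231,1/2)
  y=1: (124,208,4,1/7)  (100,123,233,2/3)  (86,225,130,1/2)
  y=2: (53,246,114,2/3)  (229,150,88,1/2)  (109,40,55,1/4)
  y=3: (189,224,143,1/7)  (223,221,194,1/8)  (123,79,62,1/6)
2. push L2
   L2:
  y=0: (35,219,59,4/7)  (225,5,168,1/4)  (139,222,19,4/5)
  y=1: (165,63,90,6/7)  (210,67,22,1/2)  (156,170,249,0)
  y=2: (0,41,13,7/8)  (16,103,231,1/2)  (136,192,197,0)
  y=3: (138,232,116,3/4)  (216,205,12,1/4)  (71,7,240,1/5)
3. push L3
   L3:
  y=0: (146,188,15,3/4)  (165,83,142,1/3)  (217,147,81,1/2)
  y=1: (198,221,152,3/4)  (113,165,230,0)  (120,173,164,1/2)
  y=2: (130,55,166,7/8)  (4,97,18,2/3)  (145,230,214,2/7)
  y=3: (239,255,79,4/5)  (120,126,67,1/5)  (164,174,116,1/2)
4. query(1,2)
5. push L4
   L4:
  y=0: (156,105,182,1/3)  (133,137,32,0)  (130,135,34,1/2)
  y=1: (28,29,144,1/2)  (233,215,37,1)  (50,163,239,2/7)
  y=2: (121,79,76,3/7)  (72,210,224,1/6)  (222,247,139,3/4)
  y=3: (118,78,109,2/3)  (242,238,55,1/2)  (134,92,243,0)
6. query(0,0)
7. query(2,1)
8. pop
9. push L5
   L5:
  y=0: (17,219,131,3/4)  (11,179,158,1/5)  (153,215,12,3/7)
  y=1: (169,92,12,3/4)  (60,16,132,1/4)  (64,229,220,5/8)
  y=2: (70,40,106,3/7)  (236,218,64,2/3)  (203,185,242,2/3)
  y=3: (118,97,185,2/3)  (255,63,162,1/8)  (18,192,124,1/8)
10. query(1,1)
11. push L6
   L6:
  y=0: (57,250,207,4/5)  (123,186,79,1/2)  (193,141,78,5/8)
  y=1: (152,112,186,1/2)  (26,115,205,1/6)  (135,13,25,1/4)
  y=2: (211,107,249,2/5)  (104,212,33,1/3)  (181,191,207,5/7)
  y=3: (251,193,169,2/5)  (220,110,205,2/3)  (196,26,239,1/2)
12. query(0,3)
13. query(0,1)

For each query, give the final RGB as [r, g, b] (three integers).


query (1,2) [L1,L2,L3] — begin 0,0,0
+L1 (α=1/2) → [229/2, 75, 44]
+L2 (α=1/2) → [261/4, 89, 275/2]
+L3 (α=2/3) → [293/12, 283/3, 347/6]
→ [24, 94, 58]

(0,0) stack=L1,L2,L3,L4; from [0,0,0]:
+L1 (α=1/2) → [115, 76, 149/2]
+L2 (α=4/7) → [485/7, 1104/7, 919/14]
+L3 (α=3/4) → [3551/28, 1263/7, 1549/56]
+L4 (α=1/3) → [5735/42, 1087/7, 2215/28]
→ [137, 155, 79]

at x=2,y=1 over L1,L2,L3,L4:
L1 α=1/2: [43, 225/2, 65]
L2 α=0: [43, 225/2, 65]
L3 α=1/2: [163/2, 571/4, 229/2]
L4 α=2/7: [145/2, 4159/28, 2101/14]
→ [72, 149, 150]

(1,1) stack=L1,L2,L3,L5; from [0,0,0]:
+L1 (α=2/3) → [200/3, 82, 466/3]
+L2 (α=1/2) → [415/3, 149/2, 266/3]
+L3 (α=0) → [415/3, 149/2, 266/3]
+L5 (α=1/4) → [475/4, 479/8, 199/2]
= [119, 60, 100]

(0,3) stack=L1,L2,L3,L5,L6; from [0,0,0]:
+L1 (α=1/7) → [27, 32, 143/7]
+L2 (α=3/4) → [441/4, 182, 2579/28]
+L3 (α=4/5) → [853/4, 1202/5, 11427/140]
+L5 (α=2/3) → [599/4, 724/5, 63227/420]
+L6 (α=2/5) → [761/4, 4102/25, 110547/700]
= [190, 164, 158]

(0,1) stack=L1,L2,L3,L5,L6; from [0,0,0]:
+L1 (α=1/7) → [124/7, 208/7, 4/7]
+L2 (α=6/7) → [7054/49, 2854/49, 3784/49]
+L3 (α=3/4) → [9040/49, 35341/196, 6532/49]
+L5 (α=3/4) → [33883/196, 89437/784, 2074/49]
+L6 (α=1/2) → [63675/392, 177245/1568, 5594/49]
→ [162, 113, 114]


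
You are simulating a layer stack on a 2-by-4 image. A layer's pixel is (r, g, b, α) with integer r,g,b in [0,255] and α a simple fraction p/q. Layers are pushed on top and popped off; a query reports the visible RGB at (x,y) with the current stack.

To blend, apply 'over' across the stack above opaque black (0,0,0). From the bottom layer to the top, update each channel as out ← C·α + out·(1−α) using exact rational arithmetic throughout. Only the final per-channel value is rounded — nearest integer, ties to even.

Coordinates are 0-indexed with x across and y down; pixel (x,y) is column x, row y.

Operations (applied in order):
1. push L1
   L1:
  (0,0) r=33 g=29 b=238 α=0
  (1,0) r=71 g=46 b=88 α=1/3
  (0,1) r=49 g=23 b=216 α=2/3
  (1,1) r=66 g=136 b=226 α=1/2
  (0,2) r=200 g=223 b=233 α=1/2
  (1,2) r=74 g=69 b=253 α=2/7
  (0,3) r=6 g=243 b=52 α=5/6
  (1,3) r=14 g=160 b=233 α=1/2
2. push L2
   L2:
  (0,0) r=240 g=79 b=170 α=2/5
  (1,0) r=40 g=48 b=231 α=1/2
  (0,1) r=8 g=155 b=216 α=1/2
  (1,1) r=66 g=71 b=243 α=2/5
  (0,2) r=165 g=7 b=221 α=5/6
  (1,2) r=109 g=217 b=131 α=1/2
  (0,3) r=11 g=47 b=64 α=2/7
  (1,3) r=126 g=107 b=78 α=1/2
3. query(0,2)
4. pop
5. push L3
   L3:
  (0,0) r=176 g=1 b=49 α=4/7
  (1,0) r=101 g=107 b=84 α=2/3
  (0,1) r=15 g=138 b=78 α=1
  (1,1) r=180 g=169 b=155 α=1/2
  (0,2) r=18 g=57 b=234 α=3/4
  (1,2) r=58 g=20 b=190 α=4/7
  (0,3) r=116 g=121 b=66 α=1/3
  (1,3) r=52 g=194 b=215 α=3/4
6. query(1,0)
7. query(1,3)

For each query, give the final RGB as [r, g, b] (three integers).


at x=0,y=2 over L1,L2:
after L1 α=1/2: [100, 223/2, 233/2]
after L2 α=5/6: [925/6, 293/12, 2443/12]
= [154, 24, 204]

(1,0) stack=L1,L3; from [0,0,0]:
+L1 (α=1/3) → [71/3, 46/3, 88/3]
+L3 (α=2/3) → [677/9, 688/9, 592/9]
= [75, 76, 66]

query (1,3) [L1,L3] — begin 0,0,0
after L1 α=1/2: [7, 80, 233/2]
after L3 α=3/4: [163/4, 331/2, 1523/8]
→ [41, 166, 190]
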